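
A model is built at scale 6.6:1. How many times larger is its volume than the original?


Linear scale factor k = 6.6
Rule: under a linear scaling by k, volumes scale by k^3.
k^3 = 6.6 * 6.6 * 6.6
k^3 = 43.56 * 6.6
k^3 = 287.496
Volume scales by a factor of 287.496.
287.496 (dimensionless)


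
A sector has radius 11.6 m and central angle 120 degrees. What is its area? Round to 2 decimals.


Shape: circular sector
Radius r = 11.6 m, Angle = 120 degrees
Formula: A = (angle/360) * pi * r^2
r^2 = 134.56
Fraction of circle = 120/360
A = (120/360) * pi * 134.56
A = 44.853333 * pi
A = 140.91
140.91 m^2


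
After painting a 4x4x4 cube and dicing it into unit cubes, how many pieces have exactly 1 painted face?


Large cube: 4 x 4 x 4, cut into unit cubes.
n = 4, so n - 2 = 2
Cubes with 1 painted face lie in the interior of each face.
A cube has 6 faces; each contributes (n - 2)^2 = 4 such cubes.
Count = 6 * 4 = 24
24 unit cubes


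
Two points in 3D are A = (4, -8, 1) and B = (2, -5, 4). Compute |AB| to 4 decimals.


3D distance between two points
P1 = (4, -8, 1), P2 = (2, -5, 4)
Formula: d = sqrt((x2-x1)^2 + (y2-y1)^2 + (z2-z1)^2)
dx = 2 - 4 = -2
dy = -5 - -8 = 3
dz = 4 - 1 = 3
dx^2 + dy^2 + dz^2 = 4 + 9 + 9 = 22
d = sqrt(22)
d = 4.6904
4.6904 units


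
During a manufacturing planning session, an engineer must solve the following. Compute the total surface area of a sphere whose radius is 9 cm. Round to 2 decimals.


Shape: sphere
Radius r = 9 cm
Formula: SA = 4 * pi * r^2
r^2 = 81
SA = 4 * pi * 81
SA = 324 * pi
SA = 1017.88
1017.88 cm^2


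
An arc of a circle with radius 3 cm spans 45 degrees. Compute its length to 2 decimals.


Shape: circular arc
Radius r = 3 cm, Angle = 45 degrees
Formula: L = (angle/360) * 2 * pi * r
2 * pi * r = 6 * pi
L = (45/360) * 6 * pi
L = 0.75 * pi
L = 2.36
2.36 cm


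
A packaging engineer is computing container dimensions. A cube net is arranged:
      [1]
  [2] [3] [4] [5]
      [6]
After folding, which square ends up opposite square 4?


Net: cross layout. Take square 3 as the base (bottom).
Fold the four squares in the horizontal row up around 3: 2 -> left, 4 -> right, 5 wraps to the top.
Fold 1 and 6 up from 3: 1 -> back, 6 -> front.
Opposite pairs are therefore: (1, 6), (2, 4), (3, 5).
Face 4 is opposite face 2.
face 2


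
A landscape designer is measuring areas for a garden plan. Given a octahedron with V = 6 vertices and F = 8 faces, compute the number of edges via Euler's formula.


Polyhedron: octahedron
Euler's formula for convex polyhedra: V - E + F = 2
Given: V = 6 vertices and F = 8 faces
Solve for E:
E = V + F - 2 = 6 + 8 - 2 = 12
12 edges


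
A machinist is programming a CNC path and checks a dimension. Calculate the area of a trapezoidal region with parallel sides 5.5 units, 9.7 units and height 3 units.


Shape: trapezoid
Parallel sides a = 5.5 units, b = 9.7 units; Height h = 3 units
Formula: A = (a + b) * h / 2
a + b = 5.5 + 9.7 = 15.2
A = 15.2 * 3 / 2
A = 45.6 / 2
A = 22.8
22.8 units^2


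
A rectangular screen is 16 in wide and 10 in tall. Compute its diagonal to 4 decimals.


Shape: rectangle (diagonal via Pythagoras)
Sides: 16 in and 10 in
Formula: d = sqrt(l^2 + w^2)
l^2 = 256, w^2 = 100
l^2 + w^2 = 356
d = sqrt(356)
d = 18.868
18.868 in


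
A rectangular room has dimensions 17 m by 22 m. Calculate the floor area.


Shape: rectangle
Length l = 17 m, Width w = 22 m
Formula: A = l * w
A = 17 * 22
A = 374
374 m^2


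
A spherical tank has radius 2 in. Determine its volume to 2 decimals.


Shape: sphere
Radius r = 2 in
Formula: V = (4/3) * pi * r^3
r^3 = 8
(4/3) * 8 = 10.666667
V = 10.666667 * pi
V = 33.51
33.51 in^3


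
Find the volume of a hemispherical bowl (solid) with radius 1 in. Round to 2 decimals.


Shape: hemisphere (half of a sphere)
Radius r = 1 in
Formula: V = (1/2) * (4/3) * pi * r^3 = (2/3) * pi * r^3
r^3 = 1
(2/3) * 1 = 0.666667
V = 0.666667 * pi
V = 2.09
2.09 in^3


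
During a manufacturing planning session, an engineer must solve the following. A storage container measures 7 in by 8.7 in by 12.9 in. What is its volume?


Shape: rectangular prism
l = 7 in, w = 8.7 in, h = 12.9 in
Formula: V = l * w * h
V = 7 * 8.7 * 12.9
V = 60.9 * 12.9
V = 785.61
785.61 in^3


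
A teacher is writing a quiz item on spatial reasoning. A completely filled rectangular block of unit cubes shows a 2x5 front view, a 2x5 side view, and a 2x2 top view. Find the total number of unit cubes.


Orthographic views of a solid rectangular block:
Front view 2 x 5 -> length = 2, height = 5
Side view 2 x 5 -> width = 2, height = 5 (consistent)
Top view 2 x 2 -> confirms length = 2, width = 2
The block is 2 x 2 x 5.
Total unit cubes = 2 * 2 * 5 = 20
20 unit cubes


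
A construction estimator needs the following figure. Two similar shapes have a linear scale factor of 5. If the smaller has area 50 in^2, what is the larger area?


Linear scale factor k = 5
Original area = 50 in^2
Rule: under a linear scaling by k, areas scale by k^2.
k^2 = 5^2 = 25
New area = 50 * 25
New area = 1250
1250 in^2


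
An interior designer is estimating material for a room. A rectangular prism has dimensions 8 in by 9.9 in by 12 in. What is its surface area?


Shape: rectangular prism
l = 8 in, w = 9.9 in, h = 12 in
Formula: SA = 2(lw + lh + wh)
lw = 79.2, lh = 96, wh = 118.8
lw + lh + wh = 294
SA = 2 * 294
SA = 588
588 in^2


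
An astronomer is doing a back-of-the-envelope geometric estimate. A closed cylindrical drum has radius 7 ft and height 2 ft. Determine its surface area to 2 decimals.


Shape: closed cylinder
Radius r = 7 ft, Height h = 2 ft
Formula: SA = 2*pi*r^2 + 2*pi*r*h = 2*pi*r*(r + h)
r + h = 9
2 * r * (r + h) = 2 * 7 * 9 = 126
SA = 126 * pi
SA = 395.84
395.84 ft^2


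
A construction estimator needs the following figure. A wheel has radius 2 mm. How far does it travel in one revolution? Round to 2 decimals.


Shape: circle
Radius r = 2 mm
Formula: C = 2 * pi * r
C = 2 * pi * 2
C = 4 * pi
C = 12.57
12.57 mm


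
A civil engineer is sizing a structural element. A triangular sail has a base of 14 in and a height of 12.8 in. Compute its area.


Shape: triangle
Base b = 14 in, Height h = 12.8 in
Formula: A = (1/2) * b * h
A = 0.5 * 14 * 12.8
A = 0.5 * 179.2
A = 89.6
89.6 in^2


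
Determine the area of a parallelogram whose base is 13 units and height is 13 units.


Shape: parallelogram
Base b = 13 units, Height h = 13 units
Formula: A = b * h
A = 13 * 13
A = 169
169 units^2


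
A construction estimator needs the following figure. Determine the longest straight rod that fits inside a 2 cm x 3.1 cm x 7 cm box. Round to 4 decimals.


Shape: rectangular box (space diagonal)
l = 2 cm, w = 3.1 cm, h = 7 cm
Visualize: the diagonal of the base, then a right triangle with that diagonal and the height.
Formula: d = sqrt(l^2 + w^2 + h^2)
l^2 + w^2 + h^2 = 4 + 9.61 + 49 = 62.61
d = sqrt(62.61)
d = 7.9126
7.9126 cm


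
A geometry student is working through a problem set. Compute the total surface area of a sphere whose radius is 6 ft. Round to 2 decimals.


Shape: sphere
Radius r = 6 ft
Formula: SA = 4 * pi * r^2
r^2 = 36
SA = 4 * pi * 36
SA = 144 * pi
SA = 452.39
452.39 ft^2


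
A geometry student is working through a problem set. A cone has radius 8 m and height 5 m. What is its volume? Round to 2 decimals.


Shape: cone
Radius r = 8 m, Height h = 5 m
Formula: V = (1/3) * pi * r^2 * h
r^2 = 64
pi * r^2 * h = pi * 64 * 5 = 320 * pi
V = 320 * pi / 3
V = 335.1
335.1 m^3


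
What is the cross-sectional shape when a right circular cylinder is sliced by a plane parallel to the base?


Solid: right circular cylinder
Cutting plane: parallel to the base
Visualize the intersection of the plane with the solid's surface.
The boundary of the cut region is a circle.
circle


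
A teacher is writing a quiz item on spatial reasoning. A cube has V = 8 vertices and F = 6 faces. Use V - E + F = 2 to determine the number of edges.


Polyhedron: cube
Euler's formula for convex polyhedra: V - E + F = 2
Given: V = 8 vertices and F = 6 faces
Solve for E:
E = V + F - 2 = 8 + 6 - 2 = 12
12 edges


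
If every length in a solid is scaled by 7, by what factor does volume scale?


Linear scale factor k = 7
Rule: under a linear scaling by k, volumes scale by k^3.
k^3 = 7 * 7 * 7
k^3 = 49 * 7
k^3 = 343
Volume scales by a factor of 343.
343 (dimensionless)


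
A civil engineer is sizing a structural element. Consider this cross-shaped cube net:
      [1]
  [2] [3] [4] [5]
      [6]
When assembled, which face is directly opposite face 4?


Net: cross layout. Take square 3 as the base (bottom).
Fold the four squares in the horizontal row up around 3: 2 -> left, 4 -> right, 5 wraps to the top.
Fold 1 and 6 up from 3: 1 -> back, 6 -> front.
Opposite pairs are therefore: (1, 6), (2, 4), (3, 5).
Face 4 is opposite face 2.
face 2


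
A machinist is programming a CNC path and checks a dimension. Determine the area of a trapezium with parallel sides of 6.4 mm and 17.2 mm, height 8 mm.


Shape: trapezoid
Parallel sides a = 6.4 mm, b = 17.2 mm; Height h = 8 mm
Formula: A = (a + b) * h / 2
a + b = 6.4 + 17.2 = 23.6
A = 23.6 * 8 / 2
A = 188.8 / 2
A = 94.4
94.4 mm^2


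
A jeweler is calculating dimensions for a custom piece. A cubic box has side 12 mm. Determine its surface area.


Shape: cube
Side s = 12 mm
A cube has 6 square faces.
Formula: SA = 6 * s^2
s^2 = 144
SA = 6 * 144
SA = 864
864 mm^2


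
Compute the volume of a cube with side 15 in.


Shape: cube
Side s = 15 in
Formula: V = s^3
V = 15 * 15 * 15
V = 225 * 15
V = 3375
3375 in^3


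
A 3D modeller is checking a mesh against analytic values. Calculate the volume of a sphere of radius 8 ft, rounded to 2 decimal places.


Shape: sphere
Radius r = 8 ft
Formula: V = (4/3) * pi * r^3
r^3 = 512
(4/3) * 512 = 682.666667
V = 682.666667 * pi
V = 2144.66
2144.66 ft^3


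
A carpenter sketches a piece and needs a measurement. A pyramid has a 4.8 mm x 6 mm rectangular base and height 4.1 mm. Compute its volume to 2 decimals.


Shape: rectangular pyramid
Base: 4.8 mm x 6 mm, Height h = 4.1 mm
Formula: V = (1/3) * base_area * h
base_area = 4.8 * 6 = 28.8
base_area * h = 28.8 * 4.1 = 118.08
V = 118.08 / 3
V = 39.36
39.36 mm^3


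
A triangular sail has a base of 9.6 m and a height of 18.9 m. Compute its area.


Shape: triangle
Base b = 9.6 m, Height h = 18.9 m
Formula: A = (1/2) * b * h
A = 0.5 * 9.6 * 18.9
A = 0.5 * 181.44
A = 90.72
90.72 m^2


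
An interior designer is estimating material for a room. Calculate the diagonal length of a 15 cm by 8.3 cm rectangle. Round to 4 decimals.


Shape: rectangle (diagonal via Pythagoras)
Sides: 15 cm and 8.3 cm
Formula: d = sqrt(l^2 + w^2)
l^2 = 225, w^2 = 68.89
l^2 + w^2 = 293.89
d = sqrt(293.89)
d = 17.1432
17.1432 cm


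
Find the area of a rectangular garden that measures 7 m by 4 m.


Shape: rectangle
Length l = 7 m, Width w = 4 m
Formula: A = l * w
A = 7 * 4
A = 28
28 m^2


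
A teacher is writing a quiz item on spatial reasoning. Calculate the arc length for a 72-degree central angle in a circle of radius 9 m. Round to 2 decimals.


Shape: circular arc
Radius r = 9 m, Angle = 72 degrees
Formula: L = (angle/360) * 2 * pi * r
2 * pi * r = 18 * pi
L = (72/360) * 18 * pi
L = 3.6 * pi
L = 11.31
11.31 m


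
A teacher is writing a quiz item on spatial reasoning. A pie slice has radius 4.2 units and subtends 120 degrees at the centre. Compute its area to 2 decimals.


Shape: circular sector
Radius r = 4.2 units, Angle = 120 degrees
Formula: A = (angle/360) * pi * r^2
r^2 = 17.64
Fraction of circle = 120/360
A = (120/360) * pi * 17.64
A = 5.88 * pi
A = 18.47
18.47 units^2


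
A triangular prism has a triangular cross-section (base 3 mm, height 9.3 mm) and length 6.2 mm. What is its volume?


Shape: triangular prism
Triangle base = 3 mm, triangle height = 9.3 mm, prism length L = 6.2 mm
Formula: V = (1/2 * b * h_tri) * L
Cross-section area = 0.5 * 3 * 9.3 = 13.95
V = 13.95 * 6.2
V = 86.49
86.49 mm^3


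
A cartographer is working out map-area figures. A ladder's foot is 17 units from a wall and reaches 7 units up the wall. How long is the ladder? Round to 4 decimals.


Shape: right triangle
Legs a = 17 units, b = 7 units
Formula: c = sqrt(a^2 + b^2)
a^2 = 289, b^2 = 49
a^2 + b^2 = 338
c = sqrt(338)
c = 18.3848
18.3848 units


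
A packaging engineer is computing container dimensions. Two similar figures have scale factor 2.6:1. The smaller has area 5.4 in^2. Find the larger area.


Linear scale factor k = 2.6
Original area = 5.4 in^2
Rule: under a linear scaling by k, areas scale by k^2.
k^2 = 2.6^2 = 6.76
New area = 5.4 * 6.76
New area = 36.504
36.504 in^2


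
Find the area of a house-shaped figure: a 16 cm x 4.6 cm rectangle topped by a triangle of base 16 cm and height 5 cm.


Composite shape: rectangle + triangle
Rectangle area = 16 * 4.6 = 73.6
Triangle area = 0.5 * 16 * 5 = 40
Total = 73.6 + 40
Total = 113.6
113.6 cm^2


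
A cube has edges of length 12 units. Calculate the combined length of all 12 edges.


Shape: cube
Side s = 12 units
A cube has 12 edges, all equal.
Formula: total edge length = 12 * s
Total = 12 * 12
Total = 144
144 units


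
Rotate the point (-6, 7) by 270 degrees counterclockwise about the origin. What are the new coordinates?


Transformation: rotation about the origin
Original point: (-6, 7)
Rule for 270 deg counterclockwise: (x, y) -> (y, -x)
Apply: (-6, 7) -> (7, 6)
(7, 6)


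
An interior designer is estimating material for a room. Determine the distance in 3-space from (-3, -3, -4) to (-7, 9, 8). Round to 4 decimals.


3D distance between two points
P1 = (-3, -3, -4), P2 = (-7, 9, 8)
Formula: d = sqrt((x2-x1)^2 + (y2-y1)^2 + (z2-z1)^2)
dx = -7 - -3 = -4
dy = 9 - -3 = 12
dz = 8 - -4 = 12
dx^2 + dy^2 + dz^2 = 16 + 144 + 144 = 304
d = sqrt(304)
d = 17.4356
17.4356 units


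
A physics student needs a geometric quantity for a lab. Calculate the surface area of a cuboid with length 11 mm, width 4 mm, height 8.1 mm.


Shape: rectangular prism
l = 11 mm, w = 4 mm, h = 8.1 mm
Formula: SA = 2(lw + lh + wh)
lw = 44, lh = 89.1, wh = 32.4
lw + lh + wh = 165.5
SA = 2 * 165.5
SA = 331
331 mm^2


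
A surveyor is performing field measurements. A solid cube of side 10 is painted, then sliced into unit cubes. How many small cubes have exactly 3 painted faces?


Large cube: 10 x 10 x 10, cut into unit cubes.
Cubes with 3 painted faces are at the corners. A cube always has 8 corners.
Count = 8
8 unit cubes


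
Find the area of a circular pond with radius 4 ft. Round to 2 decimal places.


Shape: circle
Radius r = 4 ft
Formula: A = pi * r^2
r^2 = 4^2 = 16
A = pi * 16
A = 50.27
50.27 ft^2


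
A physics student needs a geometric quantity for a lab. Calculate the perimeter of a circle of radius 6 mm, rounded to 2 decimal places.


Shape: circle
Radius r = 6 mm
Formula: C = 2 * pi * r
C = 2 * pi * 6
C = 12 * pi
C = 37.7
37.7 mm


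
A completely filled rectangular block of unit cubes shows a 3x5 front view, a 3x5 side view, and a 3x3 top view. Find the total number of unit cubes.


Orthographic views of a solid rectangular block:
Front view 3 x 5 -> length = 3, height = 5
Side view 3 x 5 -> width = 3, height = 5 (consistent)
Top view 3 x 3 -> confirms length = 3, width = 3
The block is 3 x 3 x 5.
Total unit cubes = 3 * 3 * 5 = 45
45 unit cubes


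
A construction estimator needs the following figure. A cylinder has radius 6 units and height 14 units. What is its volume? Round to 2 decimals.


Shape: cylinder
Radius r = 6 units, Height h = 14 units
Formula: V = pi * r^2 * h
r^2 = 36
V = pi * 36 * 14
V = 504 * pi
V = 1583.36
1583.36 units^3


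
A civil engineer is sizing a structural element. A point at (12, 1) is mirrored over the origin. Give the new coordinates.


Transformation: reflection
Original point: (12, 1)
Rule for reflection through the origin: (x, y) -> (-x, -y)
Apply: (12, 1) -> (-12, -1)
(-12, -1)


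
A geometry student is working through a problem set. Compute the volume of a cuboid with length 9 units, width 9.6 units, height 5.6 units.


Shape: rectangular prism
l = 9 units, w = 9.6 units, h = 5.6 units
Formula: V = l * w * h
V = 9 * 9.6 * 5.6
V = 86.4 * 5.6
V = 483.84
483.84 units^3


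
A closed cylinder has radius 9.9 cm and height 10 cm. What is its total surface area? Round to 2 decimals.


Shape: closed cylinder
Radius r = 9.9 cm, Height h = 10 cm
Formula: SA = 2*pi*r^2 + 2*pi*r*h = 2*pi*r*(r + h)
r + h = 19.9
2 * r * (r + h) = 2 * 9.9 * 19.9 = 394.02
SA = 394.02 * pi
SA = 1237.85
1237.85 cm^2


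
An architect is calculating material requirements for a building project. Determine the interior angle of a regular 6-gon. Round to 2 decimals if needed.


Shape: regular hexagon (6 sides)
Formula: interior angle = (n - 2) * 180 / n
(n - 2) = 4
(n - 2) * 180 = 720
angle = 720 / 6
angle = 120
120 degrees


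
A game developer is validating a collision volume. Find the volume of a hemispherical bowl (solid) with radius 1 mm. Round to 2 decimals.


Shape: hemisphere (half of a sphere)
Radius r = 1 mm
Formula: V = (1/2) * (4/3) * pi * r^3 = (2/3) * pi * r^3
r^3 = 1
(2/3) * 1 = 0.666667
V = 0.666667 * pi
V = 2.09
2.09 mm^3


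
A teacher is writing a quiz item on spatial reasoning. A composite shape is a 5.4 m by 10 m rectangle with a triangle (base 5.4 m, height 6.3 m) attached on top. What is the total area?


Composite shape: rectangle + triangle
Rectangle area = 5.4 * 10 = 54
Triangle area = 0.5 * 5.4 * 6.3 = 17.01
Total = 54 + 17.01
Total = 71.01
71.01 m^2


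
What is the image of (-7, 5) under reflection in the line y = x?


Transformation: reflection
Original point: (-7, 5)
Rule for reflection over y = x: (x, y) -> (y, x)
Apply: (-7, 5) -> (5, -7)
(5, -7)


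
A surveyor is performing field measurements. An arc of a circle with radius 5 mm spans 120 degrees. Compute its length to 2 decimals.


Shape: circular arc
Radius r = 5 mm, Angle = 120 degrees
Formula: L = (angle/360) * 2 * pi * r
2 * pi * r = 10 * pi
L = (120/360) * 10 * pi
L = 3.333333 * pi
L = 10.47
10.47 mm


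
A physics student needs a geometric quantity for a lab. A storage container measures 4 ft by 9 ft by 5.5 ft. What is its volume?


Shape: rectangular prism
l = 4 ft, w = 9 ft, h = 5.5 ft
Formula: V = l * w * h
V = 4 * 9 * 5.5
V = 36 * 5.5
V = 198
198 ft^3


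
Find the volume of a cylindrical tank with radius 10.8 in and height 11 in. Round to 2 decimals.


Shape: cylinder
Radius r = 10.8 in, Height h = 11 in
Formula: V = pi * r^2 * h
r^2 = 116.64
V = pi * 116.64 * 11
V = 1283.04 * pi
V = 4030.79
4030.79 in^3


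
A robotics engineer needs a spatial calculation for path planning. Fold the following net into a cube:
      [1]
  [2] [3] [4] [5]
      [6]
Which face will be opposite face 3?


Net: cross layout. Take square 3 as the base (bottom).
Fold the four squares in the horizontal row up around 3: 2 -> left, 4 -> right, 5 wraps to the top.
Fold 1 and 6 up from 3: 1 -> back, 6 -> front.
Opposite pairs are therefore: (1, 6), (2, 4), (3, 5).
Face 3 is opposite face 5.
face 5


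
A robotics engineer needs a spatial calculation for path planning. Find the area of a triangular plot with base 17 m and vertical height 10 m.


Shape: triangle
Base b = 17 m, Height h = 10 m
Formula: A = (1/2) * b * h
A = 0.5 * 17 * 10
A = 0.5 * 170
A = 85
85 m^2


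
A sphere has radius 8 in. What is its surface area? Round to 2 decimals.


Shape: sphere
Radius r = 8 in
Formula: SA = 4 * pi * r^2
r^2 = 64
SA = 4 * pi * 64
SA = 256 * pi
SA = 804.25
804.25 in^2


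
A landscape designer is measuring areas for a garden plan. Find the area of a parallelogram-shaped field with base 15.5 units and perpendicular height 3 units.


Shape: parallelogram
Base b = 15.5 units, Height h = 3 units
Formula: A = b * h
A = 15.5 * 3
A = 46.5
46.5 units^2


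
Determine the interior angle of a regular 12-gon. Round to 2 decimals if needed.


Shape: regular dodecagon (12 sides)
Formula: interior angle = (n - 2) * 180 / n
(n - 2) = 10
(n - 2) * 180 = 1800
angle = 1800 / 12
angle = 150
150 degrees


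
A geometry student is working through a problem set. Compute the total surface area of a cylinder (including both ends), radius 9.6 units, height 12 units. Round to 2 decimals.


Shape: closed cylinder
Radius r = 9.6 units, Height h = 12 units
Formula: SA = 2*pi*r^2 + 2*pi*r*h = 2*pi*r*(r + h)
r + h = 21.6
2 * r * (r + h) = 2 * 9.6 * 21.6 = 414.72
SA = 414.72 * pi
SA = 1302.88
1302.88 units^2


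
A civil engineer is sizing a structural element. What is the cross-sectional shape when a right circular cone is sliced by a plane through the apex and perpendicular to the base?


Solid: right circular cone
Cutting plane: through the apex and perpendicular to the base
Visualize the intersection of the plane with the solid's surface.
The boundary of the cut region is a isosceles triangle.
isosceles triangle


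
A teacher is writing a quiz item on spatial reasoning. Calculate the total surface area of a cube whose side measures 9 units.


Shape: cube
Side s = 9 units
A cube has 6 square faces.
Formula: SA = 6 * s^2
s^2 = 81
SA = 6 * 81
SA = 486
486 units^2


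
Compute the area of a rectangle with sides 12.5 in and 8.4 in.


Shape: rectangle
Length l = 12.5 in, Width w = 8.4 in
Formula: A = l * w
A = 12.5 * 8.4
A = 105
105 in^2


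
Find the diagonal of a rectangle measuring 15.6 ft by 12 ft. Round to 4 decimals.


Shape: rectangle (diagonal via Pythagoras)
Sides: 15.6 ft and 12 ft
Formula: d = sqrt(l^2 + w^2)
l^2 = 243.36, w^2 = 144
l^2 + w^2 = 387.36
d = sqrt(387.36)
d = 19.6815
19.6815 ft


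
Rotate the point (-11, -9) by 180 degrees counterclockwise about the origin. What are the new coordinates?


Transformation: rotation about the origin
Original point: (-11, -9)
Rule for 180 deg: (x, y) -> (-x, -y)
Apply: (-11, -9) -> (11, 9)
(11, 9)


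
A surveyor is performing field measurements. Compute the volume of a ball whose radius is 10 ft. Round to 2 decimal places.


Shape: sphere
Radius r = 10 ft
Formula: V = (4/3) * pi * r^3
r^3 = 1000
(4/3) * 1000 = 1333.333333
V = 1333.333333 * pi
V = 4188.79
4188.79 ft^3


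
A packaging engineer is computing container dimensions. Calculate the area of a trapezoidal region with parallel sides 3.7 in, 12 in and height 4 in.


Shape: trapezoid
Parallel sides a = 3.7 in, b = 12 in; Height h = 4 in
Formula: A = (a + b) * h / 2
a + b = 3.7 + 12 = 15.7
A = 15.7 * 4 / 2
A = 62.8 / 2
A = 31.4
31.4 in^2


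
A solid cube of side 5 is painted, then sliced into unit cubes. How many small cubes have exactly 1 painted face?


Large cube: 5 x 5 x 5, cut into unit cubes.
n = 5, so n - 2 = 3
Cubes with 1 painted face lie in the interior of each face.
A cube has 6 faces; each contributes (n - 2)^2 = 9 such cubes.
Count = 6 * 9 = 54
54 unit cubes


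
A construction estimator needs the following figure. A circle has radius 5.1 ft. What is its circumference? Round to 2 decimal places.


Shape: circle
Radius r = 5.1 ft
Formula: C = 2 * pi * r
C = 2 * pi * 5.1
C = 10.2 * pi
C = 32.04
32.04 ft


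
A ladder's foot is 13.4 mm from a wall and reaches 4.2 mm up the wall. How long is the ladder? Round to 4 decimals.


Shape: right triangle
Legs a = 13.4 mm, b = 4.2 mm
Formula: c = sqrt(a^2 + b^2)
a^2 = 179.56, b^2 = 17.64
a^2 + b^2 = 197.2
c = sqrt(197.2)
c = 14.0428
14.0428 mm


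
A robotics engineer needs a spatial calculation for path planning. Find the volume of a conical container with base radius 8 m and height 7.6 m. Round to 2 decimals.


Shape: cone
Radius r = 8 m, Height h = 7.6 m
Formula: V = (1/3) * pi * r^2 * h
r^2 = 64
pi * r^2 * h = pi * 64 * 7.6 = 486.4 * pi
V = 486.4 * pi / 3
V = 509.36
509.36 m^3


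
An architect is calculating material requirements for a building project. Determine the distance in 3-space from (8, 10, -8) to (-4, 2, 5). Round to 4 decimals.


3D distance between two points
P1 = (8, 10, -8), P2 = (-4, 2, 5)
Formula: d = sqrt((x2-x1)^2 + (y2-y1)^2 + (z2-z1)^2)
dx = -4 - 8 = -12
dy = 2 - 10 = -8
dz = 5 - -8 = 13
dx^2 + dy^2 + dz^2 = 144 + 64 + 169 = 377
d = sqrt(377)
d = 19.4165
19.4165 units


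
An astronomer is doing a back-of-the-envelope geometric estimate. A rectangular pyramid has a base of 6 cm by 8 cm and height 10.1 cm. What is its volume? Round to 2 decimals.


Shape: rectangular pyramid
Base: 6 cm x 8 cm, Height h = 10.1 cm
Formula: V = (1/3) * base_area * h
base_area = 6 * 8 = 48
base_area * h = 48 * 10.1 = 484.8
V = 484.8 / 3
V = 161.6
161.6 cm^3


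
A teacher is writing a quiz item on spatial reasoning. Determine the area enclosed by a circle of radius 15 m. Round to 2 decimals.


Shape: circle
Radius r = 15 m
Formula: A = pi * r^2
r^2 = 15^2 = 225
A = pi * 225
A = 706.86
706.86 m^2


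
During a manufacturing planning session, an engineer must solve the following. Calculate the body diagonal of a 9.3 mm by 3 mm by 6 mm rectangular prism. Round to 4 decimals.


Shape: rectangular box (space diagonal)
l = 9.3 mm, w = 3 mm, h = 6 mm
Visualize: the diagonal of the base, then a right triangle with that diagonal and the height.
Formula: d = sqrt(l^2 + w^2 + h^2)
l^2 + w^2 + h^2 = 86.49 + 9 + 36 = 131.49
d = sqrt(131.49)
d = 11.4669
11.4669 mm


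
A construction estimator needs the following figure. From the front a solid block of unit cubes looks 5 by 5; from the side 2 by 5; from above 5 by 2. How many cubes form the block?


Orthographic views of a solid rectangular block:
Front view 5 x 5 -> length = 5, height = 5
Side view 2 x 5 -> width = 2, height = 5 (consistent)
Top view 5 x 2 -> confirms length = 5, width = 2
The block is 5 x 2 x 5.
Total unit cubes = 5 * 2 * 5 = 50
50 unit cubes


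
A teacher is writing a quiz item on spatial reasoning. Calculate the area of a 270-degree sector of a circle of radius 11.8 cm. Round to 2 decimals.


Shape: circular sector
Radius r = 11.8 cm, Angle = 270 degrees
Formula: A = (angle/360) * pi * r^2
r^2 = 139.24
Fraction of circle = 270/360
A = (270/360) * pi * 139.24
A = 104.43 * pi
A = 328.08
328.08 cm^2


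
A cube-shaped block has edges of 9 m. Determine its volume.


Shape: cube
Side s = 9 m
Formula: V = s^3
V = 9 * 9 * 9
V = 81 * 9
V = 729
729 m^3


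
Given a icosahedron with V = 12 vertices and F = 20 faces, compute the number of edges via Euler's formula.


Polyhedron: icosahedron
Euler's formula for convex polyhedra: V - E + F = 2
Given: V = 12 vertices and F = 20 faces
Solve for E:
E = V + F - 2 = 12 + 20 - 2 = 30
30 edges


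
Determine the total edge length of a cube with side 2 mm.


Shape: cube
Side s = 2 mm
A cube has 12 edges, all equal.
Formula: total edge length = 12 * s
Total = 12 * 2
Total = 24
24 mm


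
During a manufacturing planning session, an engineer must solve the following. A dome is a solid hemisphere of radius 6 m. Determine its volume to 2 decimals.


Shape: hemisphere (half of a sphere)
Radius r = 6 m
Formula: V = (1/2) * (4/3) * pi * r^3 = (2/3) * pi * r^3
r^3 = 216
(2/3) * 216 = 144
V = 144 * pi
V = 452.39
452.39 m^3


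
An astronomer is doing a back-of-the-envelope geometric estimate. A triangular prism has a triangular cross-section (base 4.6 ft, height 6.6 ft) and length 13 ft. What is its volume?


Shape: triangular prism
Triangle base = 4.6 ft, triangle height = 6.6 ft, prism length L = 13 ft
Formula: V = (1/2 * b * h_tri) * L
Cross-section area = 0.5 * 4.6 * 6.6 = 15.18
V = 15.18 * 13
V = 197.34
197.34 ft^3


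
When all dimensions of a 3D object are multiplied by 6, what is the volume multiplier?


Linear scale factor k = 6
Rule: under a linear scaling by k, volumes scale by k^3.
k^3 = 6 * 6 * 6
k^3 = 36 * 6
k^3 = 216
Volume scales by a factor of 216.
216 (dimensionless)


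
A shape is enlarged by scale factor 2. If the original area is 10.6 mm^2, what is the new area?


Linear scale factor k = 2
Original area = 10.6 mm^2
Rule: under a linear scaling by k, areas scale by k^2.
k^2 = 2^2 = 4
New area = 10.6 * 4
New area = 42.4
42.4 mm^2


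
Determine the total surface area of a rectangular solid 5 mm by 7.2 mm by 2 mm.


Shape: rectangular prism
l = 5 mm, w = 7.2 mm, h = 2 mm
Formula: SA = 2(lw + lh + wh)
lw = 36, lh = 10, wh = 14.4
lw + lh + wh = 60.4
SA = 2 * 60.4
SA = 120.8
120.8 mm^2


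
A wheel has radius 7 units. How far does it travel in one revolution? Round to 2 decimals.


Shape: circle
Radius r = 7 units
Formula: C = 2 * pi * r
C = 2 * pi * 7
C = 14 * pi
C = 43.98
43.98 units


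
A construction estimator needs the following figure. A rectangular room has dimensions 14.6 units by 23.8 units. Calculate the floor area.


Shape: rectangle
Length l = 14.6 units, Width w = 23.8 units
Formula: A = l * w
A = 14.6 * 23.8
A = 347.48
347.48 units^2


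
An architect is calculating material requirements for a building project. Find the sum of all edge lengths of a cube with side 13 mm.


Shape: cube
Side s = 13 mm
A cube has 12 edges, all equal.
Formula: total edge length = 12 * s
Total = 12 * 13
Total = 156
156 mm


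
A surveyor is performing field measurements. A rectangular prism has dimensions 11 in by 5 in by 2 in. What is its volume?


Shape: rectangular prism
l = 11 in, w = 5 in, h = 2 in
Formula: V = l * w * h
V = 11 * 5 * 2
V = 55 * 2
V = 110
110 in^3


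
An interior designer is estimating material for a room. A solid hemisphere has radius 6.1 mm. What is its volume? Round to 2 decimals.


Shape: hemisphere (half of a sphere)
Radius r = 6.1 mm
Formula: V = (1/2) * (4/3) * pi * r^3 = (2/3) * pi * r^3
r^3 = 226.981
(2/3) * 226.981 = 151.320667
V = 151.320667 * pi
V = 475.39
475.39 mm^3


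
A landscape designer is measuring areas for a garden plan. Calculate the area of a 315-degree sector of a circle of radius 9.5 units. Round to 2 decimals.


Shape: circular sector
Radius r = 9.5 units, Angle = 315 degrees
Formula: A = (angle/360) * pi * r^2
r^2 = 90.25
Fraction of circle = 315/360
A = (315/360) * pi * 90.25
A = 78.96875 * pi
A = 248.09
248.09 units^2


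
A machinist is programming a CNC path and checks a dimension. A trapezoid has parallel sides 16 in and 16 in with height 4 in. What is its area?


Shape: trapezoid
Parallel sides a = 16 in, b = 16 in; Height h = 4 in
Formula: A = (a + b) * h / 2
a + b = 16 + 16 = 32
A = 32 * 4 / 2
A = 128 / 2
A = 64
64 in^2


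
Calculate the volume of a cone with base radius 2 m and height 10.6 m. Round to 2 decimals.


Shape: cone
Radius r = 2 m, Height h = 10.6 m
Formula: V = (1/3) * pi * r^2 * h
r^2 = 4
pi * r^2 * h = pi * 4 * 10.6 = 42.4 * pi
V = 42.4 * pi / 3
V = 44.4
44.4 m^3


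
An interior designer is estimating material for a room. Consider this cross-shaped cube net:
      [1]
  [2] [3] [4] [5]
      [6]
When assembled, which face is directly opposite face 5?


Net: cross layout. Take square 3 as the base (bottom).
Fold the four squares in the horizontal row up around 3: 2 -> left, 4 -> right, 5 wraps to the top.
Fold 1 and 6 up from 3: 1 -> back, 6 -> front.
Opposite pairs are therefore: (1, 6), (2, 4), (3, 5).
Face 5 is opposite face 3.
face 3


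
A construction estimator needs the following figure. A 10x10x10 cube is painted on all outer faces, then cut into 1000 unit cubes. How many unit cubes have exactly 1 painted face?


Large cube: 10 x 10 x 10, cut into unit cubes.
n = 10, so n - 2 = 8
Cubes with 1 painted face lie in the interior of each face.
A cube has 6 faces; each contributes (n - 2)^2 = 64 such cubes.
Count = 6 * 64 = 384
384 unit cubes


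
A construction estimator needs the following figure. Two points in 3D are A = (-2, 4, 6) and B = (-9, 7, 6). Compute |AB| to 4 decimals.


3D distance between two points
P1 = (-2, 4, 6), P2 = (-9, 7, 6)
Formula: d = sqrt((x2-x1)^2 + (y2-y1)^2 + (z2-z1)^2)
dx = -9 - -2 = -7
dy = 7 - 4 = 3
dz = 6 - 6 = 0
dx^2 + dy^2 + dz^2 = 49 + 9 + 0 = 58
d = sqrt(58)
d = 7.6158
7.6158 units


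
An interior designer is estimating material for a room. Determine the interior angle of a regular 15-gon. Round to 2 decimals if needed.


Shape: regular pentadecagon (15 sides)
Formula: interior angle = (n - 2) * 180 / n
(n - 2) = 13
(n - 2) * 180 = 2340
angle = 2340 / 15
angle = 156
156 degrees


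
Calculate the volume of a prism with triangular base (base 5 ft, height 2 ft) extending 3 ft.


Shape: triangular prism
Triangle base = 5 ft, triangle height = 2 ft, prism length L = 3 ft
Formula: V = (1/2 * b * h_tri) * L
Cross-section area = 0.5 * 5 * 2 = 5
V = 5 * 3
V = 15
15 ft^3


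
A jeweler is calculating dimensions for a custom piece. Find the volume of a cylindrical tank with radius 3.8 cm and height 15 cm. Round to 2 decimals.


Shape: cylinder
Radius r = 3.8 cm, Height h = 15 cm
Formula: V = pi * r^2 * h
r^2 = 14.44
V = pi * 14.44 * 15
V = 216.6 * pi
V = 680.47
680.47 cm^3


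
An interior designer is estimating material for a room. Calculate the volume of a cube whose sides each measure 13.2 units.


Shape: cube
Side s = 13.2 units
Formula: V = s^3
V = 13.2 * 13.2 * 13.2
V = 174.24 * 13.2
V = 2299.968
2299.968 units^3


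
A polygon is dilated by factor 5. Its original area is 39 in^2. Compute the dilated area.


Linear scale factor k = 5
Original area = 39 in^2
Rule: under a linear scaling by k, areas scale by k^2.
k^2 = 5^2 = 25
New area = 39 * 25
New area = 975
975 in^2


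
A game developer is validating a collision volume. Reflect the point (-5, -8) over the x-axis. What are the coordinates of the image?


Transformation: reflection
Original point: (-5, -8)
Rule for reflection over the x-axis: (x, y) -> (x, -y)
Apply: (-5, -8) -> (-5, 8)
(-5, 8)


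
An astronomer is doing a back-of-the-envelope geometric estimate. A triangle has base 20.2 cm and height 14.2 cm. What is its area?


Shape: triangle
Base b = 20.2 cm, Height h = 14.2 cm
Formula: A = (1/2) * b * h
A = 0.5 * 20.2 * 14.2
A = 0.5 * 286.84
A = 143.42
143.42 cm^2


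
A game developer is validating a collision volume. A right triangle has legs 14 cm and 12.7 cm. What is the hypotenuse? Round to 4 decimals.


Shape: right triangle
Legs a = 14 cm, b = 12.7 cm
Formula: c = sqrt(a^2 + b^2)
a^2 = 196, b^2 = 161.29
a^2 + b^2 = 357.29
c = sqrt(357.29)
c = 18.9021
18.9021 cm


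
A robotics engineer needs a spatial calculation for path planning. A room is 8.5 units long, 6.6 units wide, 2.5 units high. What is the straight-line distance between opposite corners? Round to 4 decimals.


Shape: rectangular box (space diagonal)
l = 8.5 units, w = 6.6 units, h = 2.5 units
Visualize: the diagonal of the base, then a right triangle with that diagonal and the height.
Formula: d = sqrt(l^2 + w^2 + h^2)
l^2 + w^2 + h^2 = 72.25 + 43.56 + 6.25 = 122.06
d = sqrt(122.06)
d = 11.0481
11.0481 units


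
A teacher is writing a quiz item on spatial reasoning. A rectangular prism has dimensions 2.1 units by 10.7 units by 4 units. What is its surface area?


Shape: rectangular prism
l = 2.1 units, w = 10.7 units, h = 4 units
Formula: SA = 2(lw + lh + wh)
lw = 22.47, lh = 8.4, wh = 42.8
lw + lh + wh = 73.67
SA = 2 * 73.67
SA = 147.34
147.34 units^2


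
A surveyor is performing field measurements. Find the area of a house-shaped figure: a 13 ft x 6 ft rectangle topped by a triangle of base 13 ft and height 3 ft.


Composite shape: rectangle + triangle
Rectangle area = 13 * 6 = 78
Triangle area = 0.5 * 13 * 3 = 19.5
Total = 78 + 19.5
Total = 97.5
97.5 ft^2


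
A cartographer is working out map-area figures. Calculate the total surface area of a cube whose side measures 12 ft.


Shape: cube
Side s = 12 ft
A cube has 6 square faces.
Formula: SA = 6 * s^2
s^2 = 144
SA = 6 * 144
SA = 864
864 ft^2


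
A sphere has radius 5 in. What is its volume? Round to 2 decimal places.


Shape: sphere
Radius r = 5 in
Formula: V = (4/3) * pi * r^3
r^3 = 125
(4/3) * 125 = 166.666667
V = 166.666667 * pi
V = 523.6
523.6 in^3


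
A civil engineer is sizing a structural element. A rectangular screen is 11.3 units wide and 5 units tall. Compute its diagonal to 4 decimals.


Shape: rectangle (diagonal via Pythagoras)
Sides: 11.3 units and 5 units
Formula: d = sqrt(l^2 + w^2)
l^2 = 127.69, w^2 = 25
l^2 + w^2 = 152.69
d = sqrt(152.69)
d = 12.3568
12.3568 units


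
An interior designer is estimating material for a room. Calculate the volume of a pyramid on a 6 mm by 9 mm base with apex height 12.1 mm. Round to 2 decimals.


Shape: rectangular pyramid
Base: 6 mm x 9 mm, Height h = 12.1 mm
Formula: V = (1/3) * base_area * h
base_area = 6 * 9 = 54
base_area * h = 54 * 12.1 = 653.4
V = 653.4 / 3
V = 217.8
217.8 mm^3


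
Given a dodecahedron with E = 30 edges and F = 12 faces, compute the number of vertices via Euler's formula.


Polyhedron: dodecahedron
Euler's formula for convex polyhedra: V - E + F = 2
Given: E = 30 edges and F = 12 faces
Solve for V:
V = 2 + E - F = 2 + 30 - 12 = 20
20 vertices


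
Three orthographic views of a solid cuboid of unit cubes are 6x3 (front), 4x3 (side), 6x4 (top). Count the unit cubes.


Orthographic views of a solid rectangular block:
Front view 6 x 3 -> length = 6, height = 3
Side view 4 x 3 -> width = 4, height = 3 (consistent)
Top view 6 x 4 -> confirms length = 6, width = 4
The block is 6 x 4 x 3.
Total unit cubes = 6 * 4 * 3 = 72
72 unit cubes


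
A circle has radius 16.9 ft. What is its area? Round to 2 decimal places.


Shape: circle
Radius r = 16.9 ft
Formula: A = pi * r^2
r^2 = 16.9^2 = 285.61
A = pi * 285.61
A = 897.27
897.27 ft^2


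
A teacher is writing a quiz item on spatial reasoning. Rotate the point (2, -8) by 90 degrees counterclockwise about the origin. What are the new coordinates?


Transformation: rotation about the origin
Original point: (2, -8)
Rule for 90 deg counterclockwise: (x, y) -> (-y, x)
Apply: (2, -8) -> (8, 2)
(8, 2)


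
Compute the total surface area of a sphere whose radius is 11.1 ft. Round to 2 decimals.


Shape: sphere
Radius r = 11.1 ft
Formula: SA = 4 * pi * r^2
r^2 = 123.21
SA = 4 * pi * 123.21
SA = 492.84 * pi
SA = 1548.3
1548.3 ft^2


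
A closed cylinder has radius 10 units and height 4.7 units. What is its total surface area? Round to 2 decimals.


Shape: closed cylinder
Radius r = 10 units, Height h = 4.7 units
Formula: SA = 2*pi*r^2 + 2*pi*r*h = 2*pi*r*(r + h)
r + h = 14.7
2 * r * (r + h) = 2 * 10 * 14.7 = 294
SA = 294 * pi
SA = 923.63
923.63 units^2


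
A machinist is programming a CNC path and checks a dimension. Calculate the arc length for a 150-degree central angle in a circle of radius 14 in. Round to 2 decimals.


Shape: circular arc
Radius r = 14 in, Angle = 150 degrees
Formula: L = (angle/360) * 2 * pi * r
2 * pi * r = 28 * pi
L = (150/360) * 28 * pi
L = 11.666667 * pi
L = 36.65
36.65 in


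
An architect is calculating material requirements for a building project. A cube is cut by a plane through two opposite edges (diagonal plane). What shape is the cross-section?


Solid: cube
Cutting plane: through two opposite edges (diagonal plane)
Visualize the intersection of the plane with the solid's surface.
The boundary of the cut region is a rectangle.
rectangle


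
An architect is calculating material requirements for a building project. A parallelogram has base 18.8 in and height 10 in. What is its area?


Shape: parallelogram
Base b = 18.8 in, Height h = 10 in
Formula: A = b * h
A = 18.8 * 10
A = 188
188 in^2


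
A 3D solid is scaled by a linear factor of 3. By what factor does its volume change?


Linear scale factor k = 3
Rule: under a linear scaling by k, volumes scale by k^3.
k^3 = 3 * 3 * 3
k^3 = 9 * 3
k^3 = 27
Volume scales by a factor of 27.
27 (dimensionless)


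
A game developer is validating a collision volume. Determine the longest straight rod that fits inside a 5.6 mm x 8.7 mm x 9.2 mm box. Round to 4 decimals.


Shape: rectangular box (space diagonal)
l = 5.6 mm, w = 8.7 mm, h = 9.2 mm
Visualize: the diagonal of the base, then a right triangle with that diagonal and the height.
Formula: d = sqrt(l^2 + w^2 + h^2)
l^2 + w^2 + h^2 = 31.36 + 75.69 + 84.64 = 191.69
d = sqrt(191.69)
d = 13.8452
13.8452 mm
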